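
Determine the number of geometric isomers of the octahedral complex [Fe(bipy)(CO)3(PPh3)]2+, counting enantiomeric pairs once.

2

The six octahedral sites form three mutually perpendicular trans pairs.
Each bipy is bidentate and must span two cis positions.
Working through the distinct placements yields 2 geometric isomers: CO mer; CO fac.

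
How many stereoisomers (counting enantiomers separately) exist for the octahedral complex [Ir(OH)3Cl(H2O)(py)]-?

5

An octahedron has six vertices in three trans pairs; every non-trans pair is cis.
The distinct arrangements are (4 in all): OH mer (3 arrangements); OH fac (chiral).
One of these lacks any improper symmetry element and so occurs as an enantiomeric pair, giving 4 + 1 = 5 stereoisomers in total.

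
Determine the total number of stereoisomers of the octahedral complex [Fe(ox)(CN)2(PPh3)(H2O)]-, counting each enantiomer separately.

6

An octahedron has six vertices in three trans pairs; every non-trans pair is cis.
Each ox is bidentate and must span two cis positions.
The distinct arrangements are (4 in all): CN trans; CN cis (3 arrangements, 2 chiral).
Of these, 2 lack any improper symmetry element and so occur as enantiomeric pairs, giving 4 + 2 = 6 stereoisomers in total.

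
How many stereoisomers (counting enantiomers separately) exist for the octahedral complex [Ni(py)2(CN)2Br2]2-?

An octahedron has six vertices in three trans pairs; every non-trans pair is cis.
Systematic placement gives 5 geometric isomers: py trans, CN trans, Br trans; py cis, CN cis, Br trans; py trans, CN cis, Br cis; py cis, CN cis, Br cis (chiral); py cis, CN trans, Br cis.
One of these lacks any improper symmetry element and so occurs as an enantiomeric pair, giving 5 + 1 = 6 stereoisomers in total.

6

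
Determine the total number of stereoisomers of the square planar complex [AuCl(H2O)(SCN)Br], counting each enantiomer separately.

A square has two trans pairs of vertices; adjacent vertices are cis.
Systematic placement gives 3 geometric isomers: (Br/H2O trans, Cl/SCN trans); (Br/SCN trans, Cl/H2O trans); (Br/Cl trans, H2O/SCN trans).
Each arrangement has an internal mirror plane or centre of symmetry, so none is chiral.

3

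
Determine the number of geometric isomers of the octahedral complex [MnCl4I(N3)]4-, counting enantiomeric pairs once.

An octahedron has six vertices in three trans pairs; every non-trans pair is cis.
The distinct arrangements are (2 in all): I and N3 mutually trans; I and N3 mutually cis.

2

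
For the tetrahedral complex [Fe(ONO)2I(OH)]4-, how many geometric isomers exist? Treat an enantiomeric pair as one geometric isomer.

In a tetrahedral complex all four positions are equivalent and every pair of ligands is adjacent — there is no cis/trans distinction.
Only one geometric arrangement is possible.

1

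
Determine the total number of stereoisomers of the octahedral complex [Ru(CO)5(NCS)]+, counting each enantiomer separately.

1

The six octahedral sites form three mutually perpendicular trans pairs.
Only one geometric arrangement is possible.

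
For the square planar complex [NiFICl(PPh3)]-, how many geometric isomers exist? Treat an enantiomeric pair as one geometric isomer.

In a square planar complex each vertex has one trans partner and two cis neighbours.
There are 3 geometric isomers: (Cl/I trans, F/PPh3 trans); (Cl/PPh3 trans, F/I trans); (Cl/F trans, I/PPh3 trans).

3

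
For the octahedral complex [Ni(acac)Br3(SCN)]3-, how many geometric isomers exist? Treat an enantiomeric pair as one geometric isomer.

2

Each acac is bidentate and must span two cis positions.
Working through the distinct placements yields 2 geometric isomers: Br mer; Br fac.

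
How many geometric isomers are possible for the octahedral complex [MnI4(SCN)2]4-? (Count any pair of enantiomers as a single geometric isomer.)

The distinct arrangements are (2 in all): SCN trans; SCN cis.

2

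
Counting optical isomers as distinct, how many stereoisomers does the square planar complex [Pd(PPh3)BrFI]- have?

In a square planar complex each vertex has one trans partner and two cis neighbours.
Working through the distinct placements yields 3 geometric isomers: (Br/I trans, F/PPh3 trans); (Br/PPh3 trans, F/I trans); (Br/F trans, I/PPh3 trans).
Each arrangement has an internal mirror plane or centre of symmetry, so none is chiral.

3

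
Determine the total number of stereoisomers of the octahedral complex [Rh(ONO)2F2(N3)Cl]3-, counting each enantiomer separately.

8

In an octahedral complex each vertex has one trans partner and four cis neighbours.
Working through the distinct placements yields 6 geometric isomers: ONO trans, F cis; ONO cis, F cis (3 arrangements, 2 chiral); ONO trans, F trans; ONO cis, F trans.
Of these, 2 lack any improper symmetry element and so occur as enantiomeric pairs, giving 6 + 2 = 8 stereoisomers in total.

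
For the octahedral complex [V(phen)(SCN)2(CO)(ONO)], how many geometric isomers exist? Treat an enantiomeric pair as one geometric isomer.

Each phen is bidentate and must span two cis positions.
There are 4 geometric isomers: SCN cis (3 arrangements, 2 chiral); SCN trans.

4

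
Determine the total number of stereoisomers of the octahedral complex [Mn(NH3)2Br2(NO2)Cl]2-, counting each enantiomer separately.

8

An octahedron has six vertices in three trans pairs; every non-trans pair is cis.
Systematic placement gives 6 geometric isomers: NH3 cis, Br trans; NH3 trans, Br trans; NH3 cis, Br cis (3 arrangements, 2 chiral); NH3 trans, Br cis.
Of these, 2 lack any improper symmetry element and so occur as enantiomeric pairs, giving 6 + 2 = 8 stereoisomers in total.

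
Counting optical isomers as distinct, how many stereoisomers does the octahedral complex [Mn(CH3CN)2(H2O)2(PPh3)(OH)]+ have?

8

The six octahedral sites form three mutually perpendicular trans pairs.
There are 6 geometric isomers: CH3CN trans, H2O trans; CH3CN trans, H2O cis; CH3CN cis, H2O cis (3 arrangements, 2 chiral); CH3CN cis, H2O trans.
Of these, 2 lack any improper symmetry element and so occur as enantiomeric pairs, giving 6 + 2 = 8 stereoisomers in total.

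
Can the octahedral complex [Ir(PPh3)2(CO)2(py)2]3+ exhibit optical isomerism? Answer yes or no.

yes

The distinct arrangements are (5 in all): PPh3 trans, CO trans, py trans; PPh3 cis, CO trans, py cis; PPh3 cis, CO cis, py trans; PPh3 cis, CO cis, py cis (chiral); PPh3 trans, CO cis, py cis.
One of these lacks any improper symmetry element and so occurs as an enantiomeric pair, giving 5 + 1 = 6 stereoisomers in total.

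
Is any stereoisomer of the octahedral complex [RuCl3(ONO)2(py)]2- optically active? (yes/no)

no

In an octahedral complex each vertex has one trans partner and four cis neighbours.
Working through the distinct placements yields 3 geometric isomers: Cl mer, ONO cis; Cl mer, ONO trans; Cl fac, ONO cis.
Each arrangement has an internal mirror plane or centre of symmetry, so none is chiral.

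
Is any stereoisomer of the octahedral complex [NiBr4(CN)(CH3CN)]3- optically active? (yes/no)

An octahedron has six vertices in three trans pairs; every non-trans pair is cis.
Systematic placement gives 2 geometric isomers: CN and CH3CN mutually trans; CN and CH3CN mutually cis.
Each arrangement has an internal mirror plane or centre of symmetry, so none is chiral.

no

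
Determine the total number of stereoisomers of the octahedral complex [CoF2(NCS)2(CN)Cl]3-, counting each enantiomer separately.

In an octahedral complex each vertex has one trans partner and four cis neighbours.
Systematic placement gives 6 geometric isomers: F trans, NCS trans; F cis, NCS cis (3 arrangements, 2 chiral); F cis, NCS trans; F trans, NCS cis.
Of these, 2 lack any improper symmetry element and so occur as enantiomeric pairs, giving 6 + 2 = 8 stereoisomers in total.

8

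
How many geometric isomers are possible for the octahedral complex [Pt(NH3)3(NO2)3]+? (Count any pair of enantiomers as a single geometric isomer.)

The six octahedral sites form three mutually perpendicular trans pairs.
The distinct arrangements are (2 in all): NH3 mer; NH3 fac.

2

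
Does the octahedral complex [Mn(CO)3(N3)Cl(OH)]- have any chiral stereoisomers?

yes

An octahedron has six vertices in three trans pairs; every non-trans pair is cis.
Working through the distinct placements yields 4 geometric isomers: CO mer (3 arrangements); CO fac (chiral).
One of these lacks any improper symmetry element and so occurs as an enantiomeric pair, giving 4 + 1 = 5 stereoisomers in total.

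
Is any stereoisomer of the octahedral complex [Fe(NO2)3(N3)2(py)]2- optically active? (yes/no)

no

An octahedron has six vertices in three trans pairs; every non-trans pair is cis.
Systematic placement gives 3 geometric isomers: NO2 mer, N3 trans; NO2 fac, N3 cis; NO2 mer, N3 cis.
Each arrangement has an internal mirror plane or centre of symmetry, so none is chiral.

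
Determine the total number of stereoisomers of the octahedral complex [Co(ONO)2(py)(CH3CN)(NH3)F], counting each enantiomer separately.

In an octahedral complex each vertex has one trans partner and four cis neighbours.
Exhaustive case analysis gives 9 geometric isomers.
Of these, 6 lack any improper symmetry element and so occur as enantiomeric pairs, giving 9 + 6 = 15 stereoisomers in total.

15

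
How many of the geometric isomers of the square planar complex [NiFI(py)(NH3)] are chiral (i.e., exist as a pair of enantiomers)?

0

In a square planar complex each vertex has one trans partner and two cis neighbours.
Systematic placement gives 3 geometric isomers: (F/NH3 trans, I/py trans); (F/py trans, I/NH3 trans); (F/I trans, NH3/py trans).
Each arrangement has an internal mirror plane or centre of symmetry, so none is chiral.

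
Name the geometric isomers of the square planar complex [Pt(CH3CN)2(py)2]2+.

cis and trans

A square has two trans pairs of vertices; adjacent vertices are cis.
Systematic placement gives 2 geometric isomers: CH3CN cis; CH3CN trans.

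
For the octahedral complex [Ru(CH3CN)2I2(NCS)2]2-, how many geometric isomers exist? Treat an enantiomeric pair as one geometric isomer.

5

In an octahedral complex each vertex has one trans partner and four cis neighbours.
Systematic placement gives 5 geometric isomers: CH3CN trans, I trans, NCS trans; CH3CN trans, I cis, NCS cis; CH3CN cis, I cis, NCS trans; CH3CN cis, I cis, NCS cis (chiral); CH3CN cis, I trans, NCS cis.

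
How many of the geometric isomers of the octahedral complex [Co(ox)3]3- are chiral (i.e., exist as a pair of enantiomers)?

1

The six octahedral sites form three mutually perpendicular trans pairs.
Each ox is bidentate and must span two cis positions.
Only one geometric arrangement is possible; it has no improper symmetry element, so it exists as a pair of enantiomers (2 stereoisomers).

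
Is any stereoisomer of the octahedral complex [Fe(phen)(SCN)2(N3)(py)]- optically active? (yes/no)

yes

Each phen is bidentate and must span two cis positions.
Working through the distinct placements yields 4 geometric isomers: SCN cis (3 arrangements, 2 chiral); SCN trans.
Of these, 2 lack any improper symmetry element and so occur as enantiomeric pairs, giving 4 + 2 = 6 stereoisomers in total.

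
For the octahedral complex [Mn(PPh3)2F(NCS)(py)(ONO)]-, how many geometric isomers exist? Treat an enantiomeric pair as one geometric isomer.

The six octahedral sites form three mutually perpendicular trans pairs.
Placing the ligands in turn and identifying arrangements related by rotation or reflection leaves 9 distinct geometric isomers.

9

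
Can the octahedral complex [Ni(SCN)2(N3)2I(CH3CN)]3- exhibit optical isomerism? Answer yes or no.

yes

In an octahedral complex each vertex has one trans partner and four cis neighbours.
The distinct arrangements are (6 in all): SCN trans, N3 trans; SCN cis, N3 cis (3 arrangements, 2 chiral); SCN trans, N3 cis; SCN cis, N3 trans.
Of these, 2 lack any improper symmetry element and so occur as enantiomeric pairs, giving 6 + 2 = 8 stereoisomers in total.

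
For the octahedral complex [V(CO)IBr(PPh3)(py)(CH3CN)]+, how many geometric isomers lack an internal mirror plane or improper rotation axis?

15

An octahedron has six vertices in three trans pairs; every non-trans pair is cis.
Exhaustive case analysis gives 15 geometric isomers.
Of these, 15 lack any improper symmetry element and so occur as enantiomeric pairs, giving 15 + 15 = 30 stereoisomers in total.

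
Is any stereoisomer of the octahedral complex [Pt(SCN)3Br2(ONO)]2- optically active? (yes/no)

no

An octahedron has six vertices in three trans pairs; every non-trans pair is cis.
Systematic placement gives 3 geometric isomers: SCN mer, Br trans; SCN mer, Br cis; SCN fac, Br cis.
Each arrangement has an internal mirror plane or centre of symmetry, so none is chiral.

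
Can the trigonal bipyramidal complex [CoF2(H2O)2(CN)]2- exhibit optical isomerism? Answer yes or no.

A trigonal bipyramid has two axial and three equatorial sites, which are chemically inequivalent.
Placing the ligands in turn and identifying arrangements related by rotation or reflection leaves 5 distinct geometric isomers.
One of these lacks any improper symmetry element and so occurs as an enantiomeric pair, giving 5 + 1 = 6 stereoisomers in total.

yes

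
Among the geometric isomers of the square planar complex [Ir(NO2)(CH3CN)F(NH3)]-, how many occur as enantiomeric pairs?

In a square planar complex each vertex has one trans partner and two cis neighbours.
Working through the distinct placements yields 3 geometric isomers: (CH3CN/NH3 trans, F/NO2 trans); (CH3CN/NO2 trans, F/NH3 trans); (CH3CN/F trans, NH3/NO2 trans).
Each arrangement has an internal mirror plane or centre of symmetry, so none is chiral.

0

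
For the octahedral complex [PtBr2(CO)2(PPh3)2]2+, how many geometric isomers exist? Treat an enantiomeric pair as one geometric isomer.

The six octahedral sites form three mutually perpendicular trans pairs.
Systematic placement gives 5 geometric isomers: Br trans, CO trans, PPh3 trans; Br trans, CO cis, PPh3 cis; Br cis, CO cis, PPh3 trans; Br cis, CO cis, PPh3 cis (chiral); Br cis, CO trans, PPh3 cis.

5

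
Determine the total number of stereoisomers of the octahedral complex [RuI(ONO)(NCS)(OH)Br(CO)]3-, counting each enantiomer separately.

The six octahedral sites form three mutually perpendicular trans pairs.
Exhaustive case analysis gives 15 geometric isomers.
Of these, 15 lack any improper symmetry element and so occur as enantiomeric pairs, giving 15 + 15 = 30 stereoisomers in total.

30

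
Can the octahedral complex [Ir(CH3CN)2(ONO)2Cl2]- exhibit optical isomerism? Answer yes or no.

yes

In an octahedral complex each vertex has one trans partner and four cis neighbours.
The distinct arrangements are (5 in all): CH3CN trans, ONO trans, Cl trans; CH3CN trans, ONO cis, Cl cis; CH3CN cis, ONO trans, Cl cis; CH3CN cis, ONO cis, Cl cis (chiral); CH3CN cis, ONO cis, Cl trans.
One of these lacks any improper symmetry element and so occurs as an enantiomeric pair, giving 5 + 1 = 6 stereoisomers in total.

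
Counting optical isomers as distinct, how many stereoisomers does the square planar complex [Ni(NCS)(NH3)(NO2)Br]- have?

A square has two trans pairs of vertices; adjacent vertices are cis.
There are 3 geometric isomers: (Br/NH3 trans, NCS/NO2 trans); (Br/NO2 trans, NCS/NH3 trans); (Br/NCS trans, NH3/NO2 trans).
Each arrangement has an internal mirror plane or centre of symmetry, so none is chiral.

3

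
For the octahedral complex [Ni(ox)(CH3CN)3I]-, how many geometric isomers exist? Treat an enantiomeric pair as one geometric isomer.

Each ox is bidentate and must span two cis positions.
Systematic placement gives 2 geometric isomers: CH3CN mer; CH3CN fac.

2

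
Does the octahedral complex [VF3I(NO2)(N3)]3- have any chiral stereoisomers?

yes

Systematic placement gives 4 geometric isomers: F mer (3 arrangements); F fac (chiral).
One of these lacks any improper symmetry element and so occurs as an enantiomeric pair, giving 4 + 1 = 5 stereoisomers in total.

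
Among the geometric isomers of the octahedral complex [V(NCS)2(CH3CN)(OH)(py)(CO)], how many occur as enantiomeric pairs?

6

The six octahedral sites form three mutually perpendicular trans pairs.
Exhaustive case analysis gives 9 geometric isomers.
Of these, 6 lack any improper symmetry element and so occur as enantiomeric pairs, giving 9 + 6 = 15 stereoisomers in total.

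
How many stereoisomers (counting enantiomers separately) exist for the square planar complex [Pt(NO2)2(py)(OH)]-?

2

In a square planar complex each vertex has one trans partner and two cis neighbours.
Working through the distinct placements yields 2 geometric isomers: NO2 cis; NO2 trans.
Each arrangement has an internal mirror plane or centre of symmetry, so none is chiral.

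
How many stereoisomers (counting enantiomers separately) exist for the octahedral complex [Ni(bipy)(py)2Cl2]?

In an octahedral complex each vertex has one trans partner and four cis neighbours.
Each bipy is bidentate and must span two cis positions.
There are 3 geometric isomers: py cis, Cl trans; py trans, Cl cis; py cis, Cl cis (chiral).
One of these lacks any improper symmetry element and so occurs as an enantiomeric pair, giving 3 + 1 = 4 stereoisomers in total.

4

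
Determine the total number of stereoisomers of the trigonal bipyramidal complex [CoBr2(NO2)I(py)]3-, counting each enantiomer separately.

10

In a trigonal bipyramid the two axial positions differ from the three equatorial ones.
Placing the ligands in turn and identifying arrangements related by rotation or reflection leaves 7 distinct geometric isomers.
Of these, 3 lack any improper symmetry element and so occur as enantiomeric pairs, giving 7 + 3 = 10 stereoisomers in total.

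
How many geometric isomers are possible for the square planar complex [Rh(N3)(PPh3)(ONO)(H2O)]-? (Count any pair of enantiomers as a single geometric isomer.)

3

Systematic placement gives 3 geometric isomers: (H2O/ONO trans, N3/PPh3 trans); (H2O/PPh3 trans, N3/ONO trans); (H2O/N3 trans, ONO/PPh3 trans).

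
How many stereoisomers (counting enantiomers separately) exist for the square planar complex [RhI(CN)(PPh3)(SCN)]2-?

In a square planar complex each vertex has one trans partner and two cis neighbours.
Systematic placement gives 3 geometric isomers: (CN/PPh3 trans, I/SCN trans); (CN/SCN trans, I/PPh3 trans); (CN/I trans, PPh3/SCN trans).
Each arrangement has an internal mirror plane or centre of symmetry, so none is chiral.

3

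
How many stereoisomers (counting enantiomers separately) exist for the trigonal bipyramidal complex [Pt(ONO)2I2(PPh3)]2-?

In a trigonal bipyramid the two axial positions differ from the three equatorial ones.
Placing the ligands in turn and identifying arrangements related by rotation or reflection leaves 5 distinct geometric isomers.
One of these lacks any improper symmetry element and so occurs as an enantiomeric pair, giving 5 + 1 = 6 stereoisomers in total.

6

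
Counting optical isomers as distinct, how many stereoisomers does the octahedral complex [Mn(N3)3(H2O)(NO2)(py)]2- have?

5

The distinct arrangements are (4 in all): N3 mer (3 arrangements); N3 fac (chiral).
One of these lacks any improper symmetry element and so occurs as an enantiomeric pair, giving 4 + 1 = 5 stereoisomers in total.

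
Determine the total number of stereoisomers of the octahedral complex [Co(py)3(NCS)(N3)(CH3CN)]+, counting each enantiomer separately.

The six octahedral sites form three mutually perpendicular trans pairs.
Working through the distinct placements yields 4 geometric isomers: py mer (3 arrangements); py fac (chiral).
One of these lacks any improper symmetry element and so occurs as an enantiomeric pair, giving 4 + 1 = 5 stereoisomers in total.

5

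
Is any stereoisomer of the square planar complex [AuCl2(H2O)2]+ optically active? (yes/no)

no

In a square planar complex each vertex has one trans partner and two cis neighbours.
Working through the distinct placements yields 2 geometric isomers: Cl cis; Cl trans.
Each arrangement has an internal mirror plane or centre of symmetry, so none is chiral.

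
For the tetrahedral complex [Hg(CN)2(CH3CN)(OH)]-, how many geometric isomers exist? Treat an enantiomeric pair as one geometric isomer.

1

In a tetrahedral complex all four positions are equivalent and every pair of ligands is adjacent — there is no cis/trans distinction.
Only one geometric arrangement is possible.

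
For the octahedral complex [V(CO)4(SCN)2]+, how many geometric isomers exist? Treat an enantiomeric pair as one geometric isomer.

The six octahedral sites form three mutually perpendicular trans pairs.
Working through the distinct placements yields 2 geometric isomers: SCN trans; SCN cis.

2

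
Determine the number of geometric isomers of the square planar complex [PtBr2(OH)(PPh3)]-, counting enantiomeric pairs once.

Systematic placement gives 2 geometric isomers: Br cis; Br trans.

2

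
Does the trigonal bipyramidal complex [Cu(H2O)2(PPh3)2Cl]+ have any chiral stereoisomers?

In a trigonal bipyramid the two axial positions differ from the three equatorial ones.
Placing the ligands in turn and identifying arrangements related by rotation or reflection leaves 5 distinct geometric isomers.
One of these lacks any improper symmetry element and so occurs as an enantiomeric pair, giving 5 + 1 = 6 stereoisomers in total.

yes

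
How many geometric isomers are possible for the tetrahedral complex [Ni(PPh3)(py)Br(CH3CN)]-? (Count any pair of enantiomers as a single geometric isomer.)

1

In a tetrahedral complex all four positions are equivalent and every pair of ligands is adjacent — there is no cis/trans distinction.
Only one geometric arrangement is possible; it has no improper symmetry element, so it exists as a pair of enantiomers (2 stereoisomers).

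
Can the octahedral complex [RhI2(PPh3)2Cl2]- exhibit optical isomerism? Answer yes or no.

yes

In an octahedral complex each vertex has one trans partner and four cis neighbours.
Systematic placement gives 5 geometric isomers: I trans, PPh3 trans, Cl trans; I cis, PPh3 cis, Cl trans; I cis, PPh3 trans, Cl cis; I cis, PPh3 cis, Cl cis (chiral); I trans, PPh3 cis, Cl cis.
One of these lacks any improper symmetry element and so occurs as an enantiomeric pair, giving 5 + 1 = 6 stereoisomers in total.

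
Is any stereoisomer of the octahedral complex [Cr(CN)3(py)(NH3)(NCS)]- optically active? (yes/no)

An octahedron has six vertices in three trans pairs; every non-trans pair is cis.
There are 4 geometric isomers: CN mer (3 arrangements); CN fac (chiral).
One of these lacks any improper symmetry element and so occurs as an enantiomeric pair, giving 4 + 1 = 5 stereoisomers in total.

yes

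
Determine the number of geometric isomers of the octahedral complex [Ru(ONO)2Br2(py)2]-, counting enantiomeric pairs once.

An octahedron has six vertices in three trans pairs; every non-trans pair is cis.
Systematic placement gives 5 geometric isomers: ONO trans, Br trans, py trans; ONO cis, Br trans, py cis; ONO cis, Br cis, py trans; ONO cis, Br cis, py cis (chiral); ONO trans, Br cis, py cis.

5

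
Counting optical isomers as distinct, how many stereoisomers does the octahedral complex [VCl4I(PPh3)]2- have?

In an octahedral complex each vertex has one trans partner and four cis neighbours.
There are 2 geometric isomers: I and PPh3 mutually trans; I and PPh3 mutually cis.
Each arrangement has an internal mirror plane or centre of symmetry, so none is chiral.

2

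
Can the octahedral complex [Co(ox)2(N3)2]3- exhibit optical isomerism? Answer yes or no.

An octahedron has six vertices in three trans pairs; every non-trans pair is cis.
Each ox is bidentate and must span two cis positions.
Working through the distinct placements yields 2 geometric isomers: N3 trans; N3 cis (chiral).
One of these lacks any improper symmetry element and so occurs as an enantiomeric pair, giving 2 + 1 = 3 stereoisomers in total.

yes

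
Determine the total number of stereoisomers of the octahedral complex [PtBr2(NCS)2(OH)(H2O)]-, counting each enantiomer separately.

8

There are 6 geometric isomers: Br trans, NCS cis; Br trans, NCS trans; Br cis, NCS cis (3 arrangements, 2 chiral); Br cis, NCS trans.
Of these, 2 lack any improper symmetry element and so occur as enantiomeric pairs, giving 6 + 2 = 8 stereoisomers in total.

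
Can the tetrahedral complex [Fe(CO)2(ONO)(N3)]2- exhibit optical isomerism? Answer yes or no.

no

In a tetrahedral complex all four positions are equivalent and every pair of ligands is adjacent — there is no cis/trans distinction.
Only one geometric arrangement is possible.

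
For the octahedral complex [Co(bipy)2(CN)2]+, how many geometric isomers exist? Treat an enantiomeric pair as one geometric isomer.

2

The six octahedral sites form three mutually perpendicular trans pairs.
Each bipy is bidentate and must span two cis positions.
The distinct arrangements are (2 in all): CN trans; CN cis (chiral).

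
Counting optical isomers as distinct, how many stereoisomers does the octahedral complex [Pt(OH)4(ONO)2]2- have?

In an octahedral complex each vertex has one trans partner and four cis neighbours.
The distinct arrangements are (2 in all): ONO trans; ONO cis.
Each arrangement has an internal mirror plane or centre of symmetry, so none is chiral.

2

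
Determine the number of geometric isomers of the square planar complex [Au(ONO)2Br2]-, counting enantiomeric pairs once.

2

A square has two trans pairs of vertices; adjacent vertices are cis.
There are 2 geometric isomers: ONO cis; ONO trans.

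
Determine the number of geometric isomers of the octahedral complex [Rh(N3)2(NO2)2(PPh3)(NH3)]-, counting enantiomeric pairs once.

The six octahedral sites form three mutually perpendicular trans pairs.
Systematic placement gives 6 geometric isomers: N3 trans, NO2 cis; N3 trans, NO2 trans; N3 cis, NO2 cis (3 arrangements, 2 chiral); N3 cis, NO2 trans.

6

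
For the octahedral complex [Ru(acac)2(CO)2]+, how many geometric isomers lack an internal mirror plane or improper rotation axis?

1

An octahedron has six vertices in three trans pairs; every non-trans pair is cis.
Each acac is bidentate and must span two cis positions.
Working through the distinct placements yields 2 geometric isomers: CO trans; CO cis (chiral).
One of these lacks any improper symmetry element and so occurs as an enantiomeric pair, giving 2 + 1 = 3 stereoisomers in total.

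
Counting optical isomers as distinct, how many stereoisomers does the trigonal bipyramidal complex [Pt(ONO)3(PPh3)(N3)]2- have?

In a trigonal bipyramid the two axial positions differ from the three equatorial ones.
Systematic placement gives 4 geometric isomers: PPh3 equatorial, N3 axial; PPh3 axial, N3 axial; PPh3 equatorial, N3 equatorial; PPh3 axial, N3 equatorial.
Each arrangement has an internal mirror plane or centre of symmetry, so none is chiral.

4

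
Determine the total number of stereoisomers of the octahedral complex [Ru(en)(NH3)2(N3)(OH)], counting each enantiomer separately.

Each en is bidentate and must span two cis positions.
Working through the distinct placements yields 4 geometric isomers: NH3 cis (3 arrangements, 2 chiral); NH3 trans.
Of these, 2 lack any improper symmetry element and so occur as enantiomeric pairs, giving 4 + 2 = 6 stereoisomers in total.

6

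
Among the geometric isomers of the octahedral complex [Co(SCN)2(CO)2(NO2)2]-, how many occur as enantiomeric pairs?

In an octahedral complex each vertex has one trans partner and four cis neighbours.
The distinct arrangements are (5 in all): SCN trans, CO trans, NO2 trans; SCN cis, CO trans, NO2 cis; SCN trans, CO cis, NO2 cis; SCN cis, CO cis, NO2 cis (chiral); SCN cis, CO cis, NO2 trans.
One of these lacks any improper symmetry element and so occurs as an enantiomeric pair, giving 5 + 1 = 6 stereoisomers in total.

1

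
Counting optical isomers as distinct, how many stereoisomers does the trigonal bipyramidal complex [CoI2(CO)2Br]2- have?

6

In a trigonal bipyramid the two axial positions differ from the three equatorial ones.
Placing the ligands in turn and identifying arrangements related by rotation or reflection leaves 5 distinct geometric isomers.
One of these lacks any improper symmetry element and so occurs as an enantiomeric pair, giving 5 + 1 = 6 stereoisomers in total.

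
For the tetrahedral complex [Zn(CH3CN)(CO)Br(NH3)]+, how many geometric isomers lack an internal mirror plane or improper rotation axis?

Only one geometric arrangement is possible; it has no improper symmetry element, so it exists as a pair of enantiomers (2 stereoisomers).

1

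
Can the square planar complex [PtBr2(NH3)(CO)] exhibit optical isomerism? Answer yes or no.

A square has two trans pairs of vertices; adjacent vertices are cis.
The distinct arrangements are (2 in all): Br cis; Br trans.
Each arrangement has an internal mirror plane or centre of symmetry, so none is chiral.

no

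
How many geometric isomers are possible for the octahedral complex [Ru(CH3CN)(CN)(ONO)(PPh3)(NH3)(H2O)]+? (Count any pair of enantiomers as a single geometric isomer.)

15

Exhaustive case analysis gives 15 geometric isomers.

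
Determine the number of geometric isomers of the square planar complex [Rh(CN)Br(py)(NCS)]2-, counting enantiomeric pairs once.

3

In a square planar complex each vertex has one trans partner and two cis neighbours.
The distinct arrangements are (3 in all): (Br/NCS trans, CN/py trans); (Br/py trans, CN/NCS trans); (Br/CN trans, NCS/py trans).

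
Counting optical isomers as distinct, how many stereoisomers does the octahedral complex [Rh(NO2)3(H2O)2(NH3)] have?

3

The distinct arrangements are (3 in all): NO2 mer, H2O trans; NO2 mer, H2O cis; NO2 fac, H2O cis.
Each arrangement has an internal mirror plane or centre of symmetry, so none is chiral.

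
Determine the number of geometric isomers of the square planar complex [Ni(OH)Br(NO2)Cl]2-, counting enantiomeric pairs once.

A square has two trans pairs of vertices; adjacent vertices are cis.
Working through the distinct placements yields 3 geometric isomers: (Br/NO2 trans, Cl/OH trans); (Br/OH trans, Cl/NO2 trans); (Br/Cl trans, NO2/OH trans).

3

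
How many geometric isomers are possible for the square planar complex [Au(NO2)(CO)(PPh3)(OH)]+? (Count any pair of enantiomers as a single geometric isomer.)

A square has two trans pairs of vertices; adjacent vertices are cis.
Systematic placement gives 3 geometric isomers: (CO/OH trans, NO2/PPh3 trans); (CO/PPh3 trans, NO2/OH trans); (CO/NO2 trans, OH/PPh3 trans).

3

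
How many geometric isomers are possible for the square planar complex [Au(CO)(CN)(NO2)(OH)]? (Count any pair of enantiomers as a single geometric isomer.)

3

A square has two trans pairs of vertices; adjacent vertices are cis.
There are 3 geometric isomers: (CN/NO2 trans, CO/OH trans); (CN/OH trans, CO/NO2 trans); (CN/CO trans, NO2/OH trans).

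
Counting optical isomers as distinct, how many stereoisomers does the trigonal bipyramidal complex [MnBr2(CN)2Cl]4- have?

6

In a trigonal bipyramid the two axial positions differ from the three equatorial ones.
Systematic enumeration (placing each ligand type in turn and discarding arrangements equivalent by rotation or reflection) gives 5 geometric isomers.
One of these lacks any improper symmetry element and so occurs as an enantiomeric pair, giving 5 + 1 = 6 stereoisomers in total.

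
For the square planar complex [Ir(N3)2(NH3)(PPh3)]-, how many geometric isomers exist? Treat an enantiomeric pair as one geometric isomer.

There are 2 geometric isomers: N3 cis; N3 trans.

2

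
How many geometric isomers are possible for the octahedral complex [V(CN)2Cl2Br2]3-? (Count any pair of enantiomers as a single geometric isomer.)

5

Systematic placement gives 5 geometric isomers: CN trans, Cl trans, Br trans; CN cis, Cl cis, Br trans; CN cis, Cl trans, Br cis; CN cis, Cl cis, Br cis (chiral); CN trans, Cl cis, Br cis.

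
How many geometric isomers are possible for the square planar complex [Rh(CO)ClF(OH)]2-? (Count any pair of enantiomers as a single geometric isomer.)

A square has two trans pairs of vertices; adjacent vertices are cis.
There are 3 geometric isomers: (CO/F trans, Cl/OH trans); (CO/OH trans, Cl/F trans); (CO/Cl trans, F/OH trans).

3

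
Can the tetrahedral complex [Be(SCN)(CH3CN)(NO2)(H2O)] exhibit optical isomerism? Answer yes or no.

All four vertices of a tetrahedron are equivalent and mutually adjacent, so cis/trans isomerism cannot arise.
Only one geometric arrangement is possible; it has no improper symmetry element, so it exists as a pair of enantiomers (2 stereoisomers).

yes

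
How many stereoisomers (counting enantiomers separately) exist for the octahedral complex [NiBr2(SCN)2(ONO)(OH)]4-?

There are 6 geometric isomers: Br trans, SCN trans; Br trans, SCN cis; Br cis, SCN trans; Br cis, SCN cis (3 arrangements, 2 chiral).
Of these, 2 lack any improper symmetry element and so occur as enantiomeric pairs, giving 6 + 2 = 8 stereoisomers in total.

8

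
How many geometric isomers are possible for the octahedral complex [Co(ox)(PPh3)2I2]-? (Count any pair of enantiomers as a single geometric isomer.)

3

In an octahedral complex each vertex has one trans partner and four cis neighbours.
Each ox is bidentate and must span two cis positions.
Systematic placement gives 3 geometric isomers: PPh3 cis, I trans; PPh3 cis, I cis (chiral); PPh3 trans, I cis.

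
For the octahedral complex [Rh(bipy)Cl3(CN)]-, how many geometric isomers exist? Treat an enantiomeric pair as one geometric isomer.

An octahedron has six vertices in three trans pairs; every non-trans pair is cis.
Each bipy is bidentate and must span two cis positions.
Systematic placement gives 2 geometric isomers: Cl fac; Cl mer.

2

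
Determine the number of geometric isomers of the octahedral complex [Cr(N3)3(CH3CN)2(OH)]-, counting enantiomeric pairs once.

3

In an octahedral complex each vertex has one trans partner and four cis neighbours.
Systematic placement gives 3 geometric isomers: N3 mer, CH3CN trans; N3 fac, CH3CN cis; N3 mer, CH3CN cis.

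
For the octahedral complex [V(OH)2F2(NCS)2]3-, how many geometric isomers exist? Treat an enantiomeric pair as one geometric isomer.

An octahedron has six vertices in three trans pairs; every non-trans pair is cis.
There are 5 geometric isomers: OH trans, F trans, NCS trans; OH cis, F trans, NCS cis; OH trans, F cis, NCS cis; OH cis, F cis, NCS cis (chiral); OH cis, F cis, NCS trans.

5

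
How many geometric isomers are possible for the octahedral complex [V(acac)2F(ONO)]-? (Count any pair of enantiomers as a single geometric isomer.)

In an octahedral complex each vertex has one trans partner and four cis neighbours.
Each acac is bidentate and must span two cis positions.
The distinct arrangements are (2 in all): F and ONO mutually trans; F and ONO mutually cis (chiral).

2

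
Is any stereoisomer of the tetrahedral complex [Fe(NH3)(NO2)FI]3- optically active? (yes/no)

Only one geometric arrangement is possible; it has no improper symmetry element, so it exists as a pair of enantiomers (2 stereoisomers).

yes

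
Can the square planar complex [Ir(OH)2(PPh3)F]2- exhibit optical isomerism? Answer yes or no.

In a square planar complex each vertex has one trans partner and two cis neighbours.
The distinct arrangements are (2 in all): OH cis; OH trans.
Each arrangement has an internal mirror plane or centre of symmetry, so none is chiral.

no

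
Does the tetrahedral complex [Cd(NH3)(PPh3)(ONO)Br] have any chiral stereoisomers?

Only one geometric arrangement is possible; it has no improper symmetry element, so it exists as a pair of enantiomers (2 stereoisomers).

yes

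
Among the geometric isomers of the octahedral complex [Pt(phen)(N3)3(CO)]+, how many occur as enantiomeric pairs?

The six octahedral sites form three mutually perpendicular trans pairs.
Each phen is bidentate and must span two cis positions.
The distinct arrangements are (2 in all): N3 fac; N3 mer.
Each arrangement has an internal mirror plane or centre of symmetry, so none is chiral.

0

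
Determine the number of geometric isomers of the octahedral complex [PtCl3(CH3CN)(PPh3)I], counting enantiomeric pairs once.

The distinct arrangements are (4 in all): Cl mer (3 arrangements); Cl fac (chiral).

4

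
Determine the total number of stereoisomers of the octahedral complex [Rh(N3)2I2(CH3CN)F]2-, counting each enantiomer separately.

In an octahedral complex each vertex has one trans partner and four cis neighbours.
Working through the distinct placements yields 6 geometric isomers: N3 trans, I trans; N3 cis, I cis (3 arrangements, 2 chiral); N3 trans, I cis; N3 cis, I trans.
Of these, 2 lack any improper symmetry element and so occur as enantiomeric pairs, giving 6 + 2 = 8 stereoisomers in total.

8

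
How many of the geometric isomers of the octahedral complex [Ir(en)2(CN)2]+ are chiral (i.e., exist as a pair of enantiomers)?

1

Each en is bidentate and must span two cis positions.
Working through the distinct placements yields 2 geometric isomers: CN trans; CN cis (chiral).
One of these lacks any improper symmetry element and so occurs as an enantiomeric pair, giving 2 + 1 = 3 stereoisomers in total.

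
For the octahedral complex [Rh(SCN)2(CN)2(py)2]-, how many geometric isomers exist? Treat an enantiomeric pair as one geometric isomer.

5

The six octahedral sites form three mutually perpendicular trans pairs.
The distinct arrangements are (5 in all): SCN trans, CN trans, py trans; SCN cis, CN trans, py cis; SCN cis, CN cis, py trans; SCN cis, CN cis, py cis (chiral); SCN trans, CN cis, py cis.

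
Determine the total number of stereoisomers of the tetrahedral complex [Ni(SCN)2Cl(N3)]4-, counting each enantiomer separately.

1

Only one geometric arrangement is possible.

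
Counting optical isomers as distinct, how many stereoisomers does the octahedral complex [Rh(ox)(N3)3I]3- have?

In an octahedral complex each vertex has one trans partner and four cis neighbours.
Each ox is bidentate and must span two cis positions.
Working through the distinct placements yields 2 geometric isomers: N3 fac; N3 mer.
Each arrangement has an internal mirror plane or centre of symmetry, so none is chiral.

2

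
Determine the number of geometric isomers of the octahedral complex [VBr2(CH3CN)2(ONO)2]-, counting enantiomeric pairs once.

5

An octahedron has six vertices in three trans pairs; every non-trans pair is cis.
The distinct arrangements are (5 in all): Br trans, CH3CN trans, ONO trans; Br trans, CH3CN cis, ONO cis; Br cis, CH3CN cis, ONO trans; Br cis, CH3CN cis, ONO cis (chiral); Br cis, CH3CN trans, ONO cis.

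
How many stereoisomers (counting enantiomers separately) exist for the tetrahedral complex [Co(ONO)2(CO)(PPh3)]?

In a tetrahedral complex all four positions are equivalent and every pair of ligands is adjacent — there is no cis/trans distinction.
Only one geometric arrangement is possible.

1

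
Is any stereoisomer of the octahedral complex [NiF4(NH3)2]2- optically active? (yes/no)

no

The distinct arrangements are (2 in all): NH3 trans; NH3 cis.
Each arrangement has an internal mirror plane or centre of symmetry, so none is chiral.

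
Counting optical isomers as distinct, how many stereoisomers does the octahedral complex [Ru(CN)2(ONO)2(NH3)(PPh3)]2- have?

8

In an octahedral complex each vertex has one trans partner and four cis neighbours.
The distinct arrangements are (6 in all): CN trans, ONO cis; CN trans, ONO trans; CN cis, ONO cis (3 arrangements, 2 chiral); CN cis, ONO trans.
Of these, 2 lack any improper symmetry element and so occur as enantiomeric pairs, giving 6 + 2 = 8 stereoisomers in total.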